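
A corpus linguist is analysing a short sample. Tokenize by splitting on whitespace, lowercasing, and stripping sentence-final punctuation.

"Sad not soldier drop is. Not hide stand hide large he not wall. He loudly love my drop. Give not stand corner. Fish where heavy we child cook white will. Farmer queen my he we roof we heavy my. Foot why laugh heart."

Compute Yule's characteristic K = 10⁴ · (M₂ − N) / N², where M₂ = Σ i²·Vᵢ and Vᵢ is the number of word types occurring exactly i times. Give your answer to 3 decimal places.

205.516

Frequencies: not:4, he:3, my:3, we:3, drop:2, hide:2, stand:2, heavy:2, sad:1, soldier:1, is:1, large:1, wall:1, loudly:1, love:1, give:1, corner:1, fish:1, where:1, child:1, … (10 more, each freq 1)
N = 43. Frequency spectrum: V_1=22, V_2=4, V_3=3, V_4=1
M₂ = 1²·22 + 2²·4 + 3²·3 + 4²·1 = 81
K = 10000 × (81 − 43) / 43² = 205.516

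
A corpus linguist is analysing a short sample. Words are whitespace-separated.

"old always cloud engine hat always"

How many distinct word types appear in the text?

Distinct types: {always, cloud, engine, hat, old}
V = 5

5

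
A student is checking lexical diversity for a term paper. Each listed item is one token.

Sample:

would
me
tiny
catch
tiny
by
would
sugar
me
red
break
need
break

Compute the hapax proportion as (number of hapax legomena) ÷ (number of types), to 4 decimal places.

0.5556

Frequencies: would:2, me:2, tiny:2, break:2, catch:1, by:1, sugar:1, red:1, need:1
Hapax count = 5; type count = 9.
Ratio = 5 / 9 = 0.5556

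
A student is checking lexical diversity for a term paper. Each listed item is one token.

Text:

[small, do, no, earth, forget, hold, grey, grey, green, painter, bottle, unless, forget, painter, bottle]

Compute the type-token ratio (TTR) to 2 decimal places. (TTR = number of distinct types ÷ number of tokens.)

0.73

N = 15 tokens, V = 11 types.
TTR = V / N = 11 / 15 = 0.73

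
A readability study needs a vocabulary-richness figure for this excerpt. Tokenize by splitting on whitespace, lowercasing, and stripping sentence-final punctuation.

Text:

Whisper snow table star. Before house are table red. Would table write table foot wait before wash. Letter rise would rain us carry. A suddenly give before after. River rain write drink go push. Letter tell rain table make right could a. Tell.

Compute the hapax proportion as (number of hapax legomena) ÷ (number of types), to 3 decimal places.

0.733

Frequencies: table:5, before:3, rain:3, would:2, write:2, letter:2, a:2, tell:2, whisper:1, snow:1, star:1, house:1, are:1, red:1, foot:1, wait:1, wash:1, rise:1, us:1, carry:1, … (10 more, each freq 1)
Hapax count = 22; type count = 30.
Ratio = 22 / 30 = 0.733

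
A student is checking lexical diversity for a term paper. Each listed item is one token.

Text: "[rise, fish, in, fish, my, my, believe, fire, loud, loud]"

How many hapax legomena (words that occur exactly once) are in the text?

4

Frequencies: fish:2, my:2, loud:2, rise:1, in:1, believe:1, fire:1
Hapax (freq=1): believe, fire, in, rise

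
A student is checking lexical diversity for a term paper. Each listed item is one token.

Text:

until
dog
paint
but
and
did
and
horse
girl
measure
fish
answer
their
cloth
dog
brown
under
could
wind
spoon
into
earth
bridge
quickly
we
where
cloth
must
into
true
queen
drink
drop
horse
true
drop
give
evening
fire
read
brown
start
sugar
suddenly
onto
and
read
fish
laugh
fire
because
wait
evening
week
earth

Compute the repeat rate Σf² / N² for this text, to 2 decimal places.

Frequencies: and:3, dog:2, horse:2, fish:2, cloth:2, brown:2, into:2, earth:2, true:2, drop:2, evening:2, fire:2, read:2, until:1, paint:1, but:1, did:1, girl:1, measure:1, answer:1, … (21 more, each freq 1)
Σf² = 85; N² = 3025
Repeat rate = 85 / 3025 = 0.03

0.03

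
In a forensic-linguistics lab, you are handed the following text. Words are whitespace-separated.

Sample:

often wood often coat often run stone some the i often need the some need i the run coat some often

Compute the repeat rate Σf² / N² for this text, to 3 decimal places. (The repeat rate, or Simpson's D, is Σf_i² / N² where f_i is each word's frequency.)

0.138

Frequencies: often:5, some:3, the:3, coat:2, run:2, i:2, need:2, wood:1, stone:1
Σf² = 61; N² = 441
Repeat rate = 61 / 441 = 0.138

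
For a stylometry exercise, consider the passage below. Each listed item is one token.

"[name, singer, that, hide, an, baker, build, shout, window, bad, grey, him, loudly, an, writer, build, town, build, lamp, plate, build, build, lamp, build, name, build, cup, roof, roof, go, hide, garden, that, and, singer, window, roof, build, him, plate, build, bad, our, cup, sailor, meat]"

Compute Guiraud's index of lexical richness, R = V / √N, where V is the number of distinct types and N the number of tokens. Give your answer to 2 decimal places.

N = 46, V = 25.
√N = 6.782330
R = 25 / 6.782330 = 3.69

3.69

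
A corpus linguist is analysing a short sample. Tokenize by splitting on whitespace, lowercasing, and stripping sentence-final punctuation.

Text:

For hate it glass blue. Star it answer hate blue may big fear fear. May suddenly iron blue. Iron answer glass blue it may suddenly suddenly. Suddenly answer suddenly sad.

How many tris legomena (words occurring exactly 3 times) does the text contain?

3

Frequencies: suddenly:5, blue:4, it:3, answer:3, may:3, hate:2, glass:2, fear:2, iron:2, for:1, star:1, big:1, sad:1
Words with frequency 3: answer, it, may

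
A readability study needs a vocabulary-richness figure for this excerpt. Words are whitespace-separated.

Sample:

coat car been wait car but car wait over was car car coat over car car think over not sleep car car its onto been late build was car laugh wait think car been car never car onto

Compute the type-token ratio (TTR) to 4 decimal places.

N = 38 tokens, V = 16 types.
TTR = V / N = 16 / 38 = 0.4211

0.4211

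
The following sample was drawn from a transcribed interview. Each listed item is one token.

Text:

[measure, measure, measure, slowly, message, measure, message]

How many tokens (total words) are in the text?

7

Tokens: measure, measure, measure, slowly, message, measure, message
N = 7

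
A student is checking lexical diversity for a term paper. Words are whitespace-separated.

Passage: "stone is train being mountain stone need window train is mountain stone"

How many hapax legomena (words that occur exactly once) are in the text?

Frequencies: stone:3, is:2, train:2, mountain:2, being:1, need:1, window:1
Hapax (freq=1): being, need, window

3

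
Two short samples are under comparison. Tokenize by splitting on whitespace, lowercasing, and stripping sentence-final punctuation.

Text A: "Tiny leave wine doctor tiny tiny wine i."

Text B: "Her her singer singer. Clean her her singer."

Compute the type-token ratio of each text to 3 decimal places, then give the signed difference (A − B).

0.250

TTR(A) = 5/8 = 0.625
TTR(B) = 3/8 = 0.375
Difference = 0.625 − 0.375 = 0.250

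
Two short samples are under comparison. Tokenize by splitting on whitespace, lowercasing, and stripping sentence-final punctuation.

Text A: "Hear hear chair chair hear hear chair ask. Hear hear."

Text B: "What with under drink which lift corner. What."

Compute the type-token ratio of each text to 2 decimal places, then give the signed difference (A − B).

-0.58

TTR(A) = 3/10 = 0.30
TTR(B) = 7/8 = 0.88
Difference = 0.30 − 0.88 = -0.58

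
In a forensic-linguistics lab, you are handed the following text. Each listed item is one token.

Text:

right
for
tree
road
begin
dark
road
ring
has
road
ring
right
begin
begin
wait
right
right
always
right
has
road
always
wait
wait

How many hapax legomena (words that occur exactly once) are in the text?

Frequencies: right:5, road:4, begin:3, wait:3, ring:2, has:2, always:2, for:1, tree:1, dark:1
Hapax (freq=1): dark, for, tree

3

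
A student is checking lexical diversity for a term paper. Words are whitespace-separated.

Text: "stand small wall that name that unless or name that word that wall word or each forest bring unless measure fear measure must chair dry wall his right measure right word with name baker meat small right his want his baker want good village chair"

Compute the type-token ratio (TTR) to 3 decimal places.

0.533

N = 45 tokens, V = 24 types.
TTR = V / N = 24 / 45 = 0.533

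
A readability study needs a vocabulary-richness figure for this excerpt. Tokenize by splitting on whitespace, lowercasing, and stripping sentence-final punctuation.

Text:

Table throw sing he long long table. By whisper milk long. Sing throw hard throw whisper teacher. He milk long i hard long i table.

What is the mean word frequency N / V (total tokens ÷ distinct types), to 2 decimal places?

N = 25 tokens, V = 11 types.
Mean frequency = N / V = 25 / 11 = 2.27

2.27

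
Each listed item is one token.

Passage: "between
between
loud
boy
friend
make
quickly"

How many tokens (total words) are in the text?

Tokens: between, between, loud, boy, friend, make, quickly
N = 7

7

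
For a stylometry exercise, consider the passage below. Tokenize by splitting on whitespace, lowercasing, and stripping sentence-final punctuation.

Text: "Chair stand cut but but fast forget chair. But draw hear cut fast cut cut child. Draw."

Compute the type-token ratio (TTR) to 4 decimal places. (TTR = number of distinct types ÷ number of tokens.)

0.5294

N = 17 tokens, V = 9 types.
TTR = V / N = 9 / 17 = 0.5294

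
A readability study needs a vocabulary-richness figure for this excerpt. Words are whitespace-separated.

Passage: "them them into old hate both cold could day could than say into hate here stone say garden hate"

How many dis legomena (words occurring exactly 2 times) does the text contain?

4

Frequencies: hate:3, them:2, into:2, could:2, say:2, old:1, both:1, cold:1, day:1, than:1, here:1, stone:1, garden:1
Words with frequency 2: could, into, say, them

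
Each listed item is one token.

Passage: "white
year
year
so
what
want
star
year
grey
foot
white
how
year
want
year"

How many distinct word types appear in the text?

9

Distinct types: {foot, grey, how, so, star, want, what, white, year}
V = 9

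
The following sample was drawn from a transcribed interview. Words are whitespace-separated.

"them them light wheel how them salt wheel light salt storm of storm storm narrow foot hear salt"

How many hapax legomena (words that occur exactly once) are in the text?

Frequencies: them:3, salt:3, storm:3, light:2, wheel:2, how:1, of:1, narrow:1, foot:1, hear:1
Hapax (freq=1): foot, hear, how, narrow, of

5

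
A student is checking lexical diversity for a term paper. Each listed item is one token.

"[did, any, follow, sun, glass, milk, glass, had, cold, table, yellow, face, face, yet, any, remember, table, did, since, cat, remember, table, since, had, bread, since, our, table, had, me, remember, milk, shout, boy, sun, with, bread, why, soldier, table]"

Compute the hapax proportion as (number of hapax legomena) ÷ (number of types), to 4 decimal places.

0.5217

Frequencies: table:5, had:3, remember:3, since:3, did:2, any:2, sun:2, glass:2, milk:2, face:2, bread:2, follow:1, cold:1, yellow:1, yet:1, cat:1, our:1, me:1, shout:1, boy:1, … (3 more, each freq 1)
Hapax count = 12; type count = 23.
Ratio = 12 / 23 = 0.5217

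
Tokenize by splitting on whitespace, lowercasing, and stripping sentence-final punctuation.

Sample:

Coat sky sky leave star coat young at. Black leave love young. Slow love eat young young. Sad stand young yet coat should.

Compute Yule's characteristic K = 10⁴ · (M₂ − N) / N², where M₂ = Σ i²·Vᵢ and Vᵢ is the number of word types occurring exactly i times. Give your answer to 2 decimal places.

Frequencies: young:5, coat:3, sky:2, leave:2, love:2, star:1, at:1, black:1, slow:1, eat:1, sad:1, stand:1, yet:1, should:1
N = 23. Frequency spectrum: V_1=9, V_2=3, V_3=1, V_5=1
M₂ = 1²·9 + 2²·3 + 3²·1 + 5²·1 = 55
K = 10000 × (55 − 23) / 23² = 604.91

604.91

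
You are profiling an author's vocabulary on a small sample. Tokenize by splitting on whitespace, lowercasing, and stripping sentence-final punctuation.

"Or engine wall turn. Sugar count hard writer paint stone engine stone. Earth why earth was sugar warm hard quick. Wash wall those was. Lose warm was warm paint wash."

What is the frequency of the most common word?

Frequencies: was:3, warm:3, engine:2, wall:2, sugar:2, hard:2, paint:2, stone:2, earth:2, wash:2, or:1, turn:1, count:1, writer:1, why:1, quick:1, those:1, lose:1
Most common: 'was' with frequency 3.

3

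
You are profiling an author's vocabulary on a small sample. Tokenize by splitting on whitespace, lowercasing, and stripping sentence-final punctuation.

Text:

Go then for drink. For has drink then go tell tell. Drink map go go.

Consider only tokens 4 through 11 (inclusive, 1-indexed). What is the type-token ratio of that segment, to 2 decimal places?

Segment tokens 4–11: drink, for, has, drink, then, go, tell, tell
Segment N = 8, segment V = 6.
TTR = 6 / 8 = 0.75

0.75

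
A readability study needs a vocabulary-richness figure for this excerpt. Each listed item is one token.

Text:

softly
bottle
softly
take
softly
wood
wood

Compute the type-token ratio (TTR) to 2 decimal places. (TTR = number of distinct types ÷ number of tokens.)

0.57

N = 7 tokens, V = 4 types.
TTR = V / N = 4 / 7 = 0.57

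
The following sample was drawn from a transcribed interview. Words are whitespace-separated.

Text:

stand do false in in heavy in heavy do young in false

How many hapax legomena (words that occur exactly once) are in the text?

2

Frequencies: in:4, do:2, false:2, heavy:2, stand:1, young:1
Hapax (freq=1): stand, young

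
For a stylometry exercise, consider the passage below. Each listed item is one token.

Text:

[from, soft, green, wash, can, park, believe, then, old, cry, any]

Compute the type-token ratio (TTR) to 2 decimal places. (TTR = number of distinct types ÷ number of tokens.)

N = 11 tokens, V = 11 types.
TTR = V / N = 11 / 11 = 1.00

1.00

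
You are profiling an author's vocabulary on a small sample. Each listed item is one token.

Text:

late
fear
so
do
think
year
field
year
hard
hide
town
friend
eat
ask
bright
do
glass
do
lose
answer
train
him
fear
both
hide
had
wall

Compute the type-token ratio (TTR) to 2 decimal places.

N = 27 tokens, V = 22 types.
TTR = V / N = 22 / 27 = 0.81

0.81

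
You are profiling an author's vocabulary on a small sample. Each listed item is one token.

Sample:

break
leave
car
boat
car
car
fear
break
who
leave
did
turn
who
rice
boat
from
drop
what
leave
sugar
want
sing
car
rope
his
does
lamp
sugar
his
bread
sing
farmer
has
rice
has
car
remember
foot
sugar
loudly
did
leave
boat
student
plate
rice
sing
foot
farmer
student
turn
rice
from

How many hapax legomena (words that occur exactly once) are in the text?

11

Frequencies: car:5, leave:4, rice:4, boat:3, sugar:3, sing:3, break:2, who:2, did:2, turn:2, from:2, his:2, farmer:2, has:2, foot:2, student:2, fear:1, drop:1, what:1, want:1, … (7 more, each freq 1)
Hapax (freq=1): bread, does, drop, fear, lamp, loudly, plate, remember, rope, want, what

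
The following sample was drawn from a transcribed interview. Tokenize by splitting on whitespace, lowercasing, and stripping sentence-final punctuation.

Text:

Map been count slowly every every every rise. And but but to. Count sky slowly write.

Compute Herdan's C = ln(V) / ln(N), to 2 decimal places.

0.86

N = 16, V = 11.
ln(V) = 2.397895, ln(N) = 2.772589
C = 2.397895 / 2.772589 = 0.86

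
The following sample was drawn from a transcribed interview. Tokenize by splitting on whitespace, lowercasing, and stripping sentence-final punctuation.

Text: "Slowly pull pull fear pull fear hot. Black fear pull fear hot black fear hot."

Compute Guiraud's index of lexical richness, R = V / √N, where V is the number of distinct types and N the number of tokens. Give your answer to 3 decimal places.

N = 15, V = 5.
√N = 3.872983
R = 5 / 3.872983 = 1.291

1.291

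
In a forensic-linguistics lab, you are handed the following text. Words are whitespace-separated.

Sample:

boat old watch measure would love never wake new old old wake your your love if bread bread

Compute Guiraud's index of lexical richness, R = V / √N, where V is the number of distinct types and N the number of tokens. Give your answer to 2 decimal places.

N = 18, V = 12.
√N = 4.242641
R = 12 / 4.242641 = 2.83

2.83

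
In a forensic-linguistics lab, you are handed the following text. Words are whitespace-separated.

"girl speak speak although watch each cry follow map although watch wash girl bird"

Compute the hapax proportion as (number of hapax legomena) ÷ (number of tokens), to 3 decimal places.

Frequencies: girl:2, speak:2, although:2, watch:2, each:1, cry:1, follow:1, map:1, wash:1, bird:1
Hapax count = 6; token count = 14.
Ratio = 6 / 14 = 0.429

0.429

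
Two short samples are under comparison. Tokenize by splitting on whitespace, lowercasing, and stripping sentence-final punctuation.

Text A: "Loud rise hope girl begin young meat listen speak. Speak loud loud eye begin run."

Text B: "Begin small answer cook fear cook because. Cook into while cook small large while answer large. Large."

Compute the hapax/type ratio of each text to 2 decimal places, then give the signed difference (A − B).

A: hapax=8, V=11, ratio=0.73
B: hapax=4, V=9, ratio=0.44
Difference = 0.73 − 0.44 = 0.29

0.29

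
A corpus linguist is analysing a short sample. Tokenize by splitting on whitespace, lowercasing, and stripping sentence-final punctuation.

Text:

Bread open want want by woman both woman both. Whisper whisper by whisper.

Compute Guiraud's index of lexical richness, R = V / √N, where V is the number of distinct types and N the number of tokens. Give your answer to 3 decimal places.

N = 13, V = 7.
√N = 3.605551
R = 7 / 3.605551 = 1.941

1.941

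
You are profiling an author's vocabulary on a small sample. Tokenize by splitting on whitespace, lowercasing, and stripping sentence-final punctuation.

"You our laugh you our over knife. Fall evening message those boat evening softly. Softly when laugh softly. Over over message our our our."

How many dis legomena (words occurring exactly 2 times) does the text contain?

4

Frequencies: our:5, over:3, softly:3, you:2, laugh:2, evening:2, message:2, knife:1, fall:1, those:1, boat:1, when:1
Words with frequency 2: evening, laugh, message, you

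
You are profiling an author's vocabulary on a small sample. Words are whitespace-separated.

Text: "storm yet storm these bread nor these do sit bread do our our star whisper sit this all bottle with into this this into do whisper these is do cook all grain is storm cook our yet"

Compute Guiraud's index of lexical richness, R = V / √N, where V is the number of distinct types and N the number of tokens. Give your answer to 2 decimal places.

2.96

N = 37, V = 18.
√N = 6.082763
R = 18 / 6.082763 = 2.96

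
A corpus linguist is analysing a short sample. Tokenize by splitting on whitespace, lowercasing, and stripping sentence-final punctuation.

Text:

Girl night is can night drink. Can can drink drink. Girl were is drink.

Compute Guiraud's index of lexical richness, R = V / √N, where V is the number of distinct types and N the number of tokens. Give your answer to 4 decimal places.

1.6036

N = 14, V = 6.
√N = 3.741657
R = 6 / 3.741657 = 1.6036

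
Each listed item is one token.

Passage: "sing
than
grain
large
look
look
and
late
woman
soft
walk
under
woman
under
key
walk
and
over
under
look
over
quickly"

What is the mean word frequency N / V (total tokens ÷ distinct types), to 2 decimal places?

1.57

N = 22 tokens, V = 14 types.
Mean frequency = N / V = 22 / 14 = 1.57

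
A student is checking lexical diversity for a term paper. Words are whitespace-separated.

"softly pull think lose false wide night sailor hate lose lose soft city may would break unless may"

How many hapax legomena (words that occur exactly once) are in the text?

Frequencies: lose:3, may:2, softly:1, pull:1, think:1, false:1, wide:1, night:1, sailor:1, hate:1, soft:1, city:1, would:1, break:1, unless:1
Hapax (freq=1): break, city, false, hate, night, pull, sailor, soft, softly, think, unless, wide, would

13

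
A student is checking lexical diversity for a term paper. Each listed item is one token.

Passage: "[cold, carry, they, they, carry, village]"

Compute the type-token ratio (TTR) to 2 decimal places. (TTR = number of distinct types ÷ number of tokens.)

0.67

N = 6 tokens, V = 4 types.
TTR = V / N = 4 / 6 = 0.67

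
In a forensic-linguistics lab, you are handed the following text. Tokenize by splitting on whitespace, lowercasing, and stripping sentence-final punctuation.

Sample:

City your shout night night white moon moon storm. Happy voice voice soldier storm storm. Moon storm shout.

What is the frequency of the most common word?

Frequencies: storm:4, moon:3, shout:2, night:2, voice:2, city:1, your:1, white:1, happy:1, soldier:1
Most common: 'storm' with frequency 4.

4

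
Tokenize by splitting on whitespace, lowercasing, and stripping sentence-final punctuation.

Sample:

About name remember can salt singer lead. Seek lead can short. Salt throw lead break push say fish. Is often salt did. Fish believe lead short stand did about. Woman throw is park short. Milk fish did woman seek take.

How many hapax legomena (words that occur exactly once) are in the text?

12

Frequencies: lead:4, salt:3, short:3, fish:3, did:3, about:2, can:2, seek:2, throw:2, is:2, woman:2, name:1, remember:1, singer:1, break:1, push:1, say:1, often:1, believe:1, stand:1, … (3 more, each freq 1)
Hapax (freq=1): believe, break, milk, name, often, park, push, remember, say, singer, stand, take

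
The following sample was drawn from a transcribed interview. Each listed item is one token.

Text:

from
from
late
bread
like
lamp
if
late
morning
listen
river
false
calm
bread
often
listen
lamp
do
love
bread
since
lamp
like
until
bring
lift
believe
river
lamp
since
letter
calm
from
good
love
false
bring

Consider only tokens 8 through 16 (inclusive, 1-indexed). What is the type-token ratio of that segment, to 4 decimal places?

Segment tokens 8–16: late, morning, listen, river, false, calm, bread, often, listen
Segment N = 9, segment V = 8.
TTR = 8 / 9 = 0.8889

0.8889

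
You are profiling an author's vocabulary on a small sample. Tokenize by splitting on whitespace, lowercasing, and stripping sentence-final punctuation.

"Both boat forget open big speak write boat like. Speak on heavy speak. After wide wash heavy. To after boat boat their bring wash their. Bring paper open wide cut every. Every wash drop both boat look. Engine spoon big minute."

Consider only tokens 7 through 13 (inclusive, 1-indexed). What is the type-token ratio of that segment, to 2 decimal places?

0.86

Segment tokens 7–13: write, boat, like, speak, on, heavy, speak
Segment N = 7, segment V = 6.
TTR = 6 / 7 = 0.86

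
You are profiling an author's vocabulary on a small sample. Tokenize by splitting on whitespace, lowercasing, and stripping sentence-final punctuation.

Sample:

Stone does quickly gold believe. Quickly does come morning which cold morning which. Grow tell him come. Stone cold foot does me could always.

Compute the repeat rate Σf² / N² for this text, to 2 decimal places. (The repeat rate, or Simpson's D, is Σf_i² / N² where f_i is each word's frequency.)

Frequencies: does:3, stone:2, quickly:2, come:2, morning:2, which:2, cold:2, gold:1, believe:1, grow:1, tell:1, him:1, foot:1, me:1, could:1, always:1
Σf² = 42; N² = 576
Repeat rate = 42 / 576 = 0.07

0.07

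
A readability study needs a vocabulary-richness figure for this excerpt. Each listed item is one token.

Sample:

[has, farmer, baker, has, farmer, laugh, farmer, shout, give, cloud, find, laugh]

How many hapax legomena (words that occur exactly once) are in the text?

5

Frequencies: farmer:3, has:2, laugh:2, baker:1, shout:1, give:1, cloud:1, find:1
Hapax (freq=1): baker, cloud, find, give, shout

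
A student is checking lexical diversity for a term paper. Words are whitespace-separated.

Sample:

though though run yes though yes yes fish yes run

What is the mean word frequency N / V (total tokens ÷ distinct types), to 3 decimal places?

N = 10 tokens, V = 4 types.
Mean frequency = N / V = 10 / 4 = 2.500

2.500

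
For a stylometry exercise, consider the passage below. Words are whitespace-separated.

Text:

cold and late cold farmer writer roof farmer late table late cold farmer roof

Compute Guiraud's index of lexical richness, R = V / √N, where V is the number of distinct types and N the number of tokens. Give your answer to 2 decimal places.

1.87

N = 14, V = 7.
√N = 3.741657
R = 7 / 3.741657 = 1.87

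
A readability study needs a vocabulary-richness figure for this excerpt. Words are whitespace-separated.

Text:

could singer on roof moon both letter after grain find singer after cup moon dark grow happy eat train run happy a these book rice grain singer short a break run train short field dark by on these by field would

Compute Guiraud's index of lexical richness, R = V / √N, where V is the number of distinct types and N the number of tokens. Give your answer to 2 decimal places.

N = 41, V = 26.
√N = 6.403124
R = 26 / 6.403124 = 4.06

4.06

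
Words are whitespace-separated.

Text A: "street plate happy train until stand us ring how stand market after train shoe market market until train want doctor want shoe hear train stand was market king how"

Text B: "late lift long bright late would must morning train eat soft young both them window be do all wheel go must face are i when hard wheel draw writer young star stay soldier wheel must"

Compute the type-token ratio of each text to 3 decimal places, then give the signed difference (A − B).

TTR(A) = 17/29 = 0.586
TTR(B) = 29/35 = 0.829
Difference = 0.586 − 0.829 = -0.243

-0.243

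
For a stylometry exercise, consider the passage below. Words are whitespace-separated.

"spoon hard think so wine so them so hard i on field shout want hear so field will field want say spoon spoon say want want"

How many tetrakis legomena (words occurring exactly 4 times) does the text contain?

2

Frequencies: so:4, want:4, spoon:3, field:3, hard:2, say:2, think:1, wine:1, them:1, i:1, on:1, shout:1, hear:1, will:1
Words with frequency 4: so, want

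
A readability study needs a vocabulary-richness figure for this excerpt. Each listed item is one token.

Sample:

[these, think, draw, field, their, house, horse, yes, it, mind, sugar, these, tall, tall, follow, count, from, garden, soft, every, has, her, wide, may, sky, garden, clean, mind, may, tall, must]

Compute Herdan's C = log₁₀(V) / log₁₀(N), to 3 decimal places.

N = 31, V = 25.
log₁₀(V) = 1.397940, log₁₀(N) = 1.491362
C = 1.397940 / 1.491362 = 0.937

0.937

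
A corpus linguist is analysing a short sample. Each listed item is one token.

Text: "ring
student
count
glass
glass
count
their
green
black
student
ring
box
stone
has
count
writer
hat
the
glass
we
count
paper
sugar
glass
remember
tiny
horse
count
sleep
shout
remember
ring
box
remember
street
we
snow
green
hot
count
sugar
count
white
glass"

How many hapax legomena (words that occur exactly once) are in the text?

Frequencies: count:7, glass:5, ring:3, remember:3, student:2, green:2, box:2, we:2, sugar:2, their:1, black:1, stone:1, has:1, writer:1, hat:1, the:1, paper:1, tiny:1, horse:1, sleep:1, … (5 more, each freq 1)
Hapax (freq=1): black, has, hat, horse, hot, paper, shout, sleep, snow, stone, street, the, their, tiny, white, writer

16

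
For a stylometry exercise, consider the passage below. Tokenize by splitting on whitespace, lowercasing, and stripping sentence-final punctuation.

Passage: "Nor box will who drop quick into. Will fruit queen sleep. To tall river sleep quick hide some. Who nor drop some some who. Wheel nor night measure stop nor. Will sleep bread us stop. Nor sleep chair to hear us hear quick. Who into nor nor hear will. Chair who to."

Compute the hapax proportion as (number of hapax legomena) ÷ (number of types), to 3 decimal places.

Frequencies: nor:7, who:5, will:4, sleep:4, quick:3, to:3, some:3, hear:3, drop:2, into:2, stop:2, us:2, chair:2, box:1, fruit:1, queen:1, tall:1, river:1, hide:1, wheel:1, … (3 more, each freq 1)
Hapax count = 10; type count = 23.
Ratio = 10 / 23 = 0.435

0.435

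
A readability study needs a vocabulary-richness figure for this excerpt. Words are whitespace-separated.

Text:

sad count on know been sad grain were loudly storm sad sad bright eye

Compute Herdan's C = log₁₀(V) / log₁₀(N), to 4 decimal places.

N = 14, V = 11.
log₁₀(V) = 1.041393, log₁₀(N) = 1.146128
C = 1.041393 / 1.146128 = 0.9086

0.9086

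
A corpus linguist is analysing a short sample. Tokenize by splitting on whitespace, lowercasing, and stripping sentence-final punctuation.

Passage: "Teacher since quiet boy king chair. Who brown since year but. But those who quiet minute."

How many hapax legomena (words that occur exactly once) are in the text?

8

Frequencies: since:2, quiet:2, who:2, but:2, teacher:1, boy:1, king:1, chair:1, brown:1, year:1, those:1, minute:1
Hapax (freq=1): boy, brown, chair, king, minute, teacher, those, year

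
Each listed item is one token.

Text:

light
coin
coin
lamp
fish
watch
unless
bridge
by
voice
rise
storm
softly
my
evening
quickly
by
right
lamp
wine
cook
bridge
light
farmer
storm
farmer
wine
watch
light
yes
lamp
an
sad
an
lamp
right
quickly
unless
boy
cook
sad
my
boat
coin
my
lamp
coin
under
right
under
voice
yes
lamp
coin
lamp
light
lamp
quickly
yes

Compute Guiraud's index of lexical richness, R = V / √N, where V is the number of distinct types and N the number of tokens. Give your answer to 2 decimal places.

3.25

N = 59, V = 25.
√N = 7.681146
R = 25 / 7.681146 = 3.25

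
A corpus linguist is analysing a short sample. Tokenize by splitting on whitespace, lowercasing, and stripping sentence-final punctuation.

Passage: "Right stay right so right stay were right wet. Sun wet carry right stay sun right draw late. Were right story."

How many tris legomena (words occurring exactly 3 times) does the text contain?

Frequencies: right:7, stay:3, were:2, wet:2, sun:2, so:1, carry:1, draw:1, late:1, story:1
Words with frequency 3: stay

1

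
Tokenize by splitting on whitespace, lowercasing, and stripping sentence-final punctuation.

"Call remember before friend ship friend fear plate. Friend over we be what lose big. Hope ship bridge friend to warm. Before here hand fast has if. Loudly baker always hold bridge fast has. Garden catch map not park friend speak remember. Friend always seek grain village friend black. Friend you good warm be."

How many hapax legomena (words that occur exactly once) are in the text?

28

Frequencies: friend:8, remember:2, before:2, ship:2, be:2, bridge:2, warm:2, fast:2, has:2, always:2, call:1, fear:1, plate:1, over:1, we:1, what:1, lose:1, big:1, hope:1, to:1, … (18 more, each freq 1)
Hapax (freq=1): baker, big, black, call, catch, fear, garden, good, grain, hand, here, hold, hope, if, lose, loudly, map, not, over, park, plate, seek, speak, to, village, we, what, you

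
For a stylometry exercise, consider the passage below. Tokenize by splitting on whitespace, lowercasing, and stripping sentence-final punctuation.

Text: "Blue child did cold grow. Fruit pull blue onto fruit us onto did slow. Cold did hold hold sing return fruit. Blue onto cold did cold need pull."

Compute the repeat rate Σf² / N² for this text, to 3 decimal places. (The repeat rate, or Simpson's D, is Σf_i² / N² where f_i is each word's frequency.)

0.094

Frequencies: did:4, cold:4, blue:3, fruit:3, onto:3, pull:2, hold:2, child:1, grow:1, us:1, slow:1, sing:1, return:1, need:1
Σf² = 74; N² = 784
Repeat rate = 74 / 784 = 0.094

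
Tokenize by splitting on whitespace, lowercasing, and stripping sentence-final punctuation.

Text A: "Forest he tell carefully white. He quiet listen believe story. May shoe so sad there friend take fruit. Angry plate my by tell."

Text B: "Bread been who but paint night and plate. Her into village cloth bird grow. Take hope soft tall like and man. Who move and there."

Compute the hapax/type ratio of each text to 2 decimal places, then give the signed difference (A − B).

A: hapax=19, V=21, ratio=0.90
B: hapax=20, V=22, ratio=0.91
Difference = 0.90 − 0.91 = -0.01

-0.01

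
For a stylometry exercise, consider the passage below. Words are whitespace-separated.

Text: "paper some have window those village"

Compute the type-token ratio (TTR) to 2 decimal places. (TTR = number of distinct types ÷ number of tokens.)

1.00

N = 6 tokens, V = 6 types.
TTR = V / N = 6 / 6 = 1.00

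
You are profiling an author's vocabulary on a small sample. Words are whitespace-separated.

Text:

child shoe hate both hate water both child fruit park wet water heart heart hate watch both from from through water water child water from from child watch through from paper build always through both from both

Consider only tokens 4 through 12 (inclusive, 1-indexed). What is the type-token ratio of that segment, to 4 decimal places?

Segment tokens 4–12: both, hate, water, both, child, fruit, park, wet, water
Segment N = 9, segment V = 7.
TTR = 7 / 9 = 0.7778

0.7778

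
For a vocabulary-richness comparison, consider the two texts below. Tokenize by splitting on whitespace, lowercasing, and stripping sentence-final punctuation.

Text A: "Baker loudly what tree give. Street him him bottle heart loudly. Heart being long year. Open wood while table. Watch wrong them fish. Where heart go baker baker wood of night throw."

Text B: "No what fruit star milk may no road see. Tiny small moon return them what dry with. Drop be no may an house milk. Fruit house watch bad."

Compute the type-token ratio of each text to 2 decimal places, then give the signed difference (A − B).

TTR(A) = 25/32 = 0.78
TTR(B) = 21/28 = 0.75
Difference = 0.78 − 0.75 = 0.03

0.03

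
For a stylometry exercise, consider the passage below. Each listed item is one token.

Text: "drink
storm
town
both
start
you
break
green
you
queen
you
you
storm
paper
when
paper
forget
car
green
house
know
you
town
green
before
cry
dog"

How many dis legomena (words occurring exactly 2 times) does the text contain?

Frequencies: you:5, green:3, storm:2, town:2, paper:2, drink:1, both:1, start:1, break:1, queen:1, when:1, forget:1, car:1, house:1, know:1, before:1, cry:1, dog:1
Words with frequency 2: paper, storm, town

3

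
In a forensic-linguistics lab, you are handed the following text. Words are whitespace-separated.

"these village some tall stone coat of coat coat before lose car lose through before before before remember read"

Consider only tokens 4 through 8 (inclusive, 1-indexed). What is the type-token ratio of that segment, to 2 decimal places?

Segment tokens 4–8: tall, stone, coat, of, coat
Segment N = 5, segment V = 4.
TTR = 4 / 5 = 0.80

0.80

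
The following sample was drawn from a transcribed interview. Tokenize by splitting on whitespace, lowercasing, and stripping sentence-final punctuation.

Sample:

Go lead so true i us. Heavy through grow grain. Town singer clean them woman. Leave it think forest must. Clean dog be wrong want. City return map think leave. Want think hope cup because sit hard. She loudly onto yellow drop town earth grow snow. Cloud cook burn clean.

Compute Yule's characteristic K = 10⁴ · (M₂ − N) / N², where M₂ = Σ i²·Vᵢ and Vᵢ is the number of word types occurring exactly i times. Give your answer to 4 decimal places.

Frequencies: clean:3, think:3, grow:2, town:2, leave:2, want:2, go:1, lead:1, so:1, true:1, i:1, us:1, heavy:1, through:1, grain:1, singer:1, them:1, woman:1, it:1, forest:1, … (22 more, each freq 1)
N = 50. Frequency spectrum: V_1=36, V_2=4, V_3=2
M₂ = 1²·36 + 2²·4 + 3²·2 = 70
K = 10000 × (70 − 50) / 50² = 80.0000

80.0000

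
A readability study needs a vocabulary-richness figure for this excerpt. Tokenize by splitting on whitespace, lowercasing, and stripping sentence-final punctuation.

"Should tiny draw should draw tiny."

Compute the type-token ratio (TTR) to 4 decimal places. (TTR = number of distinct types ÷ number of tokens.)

0.5000

N = 6 tokens, V = 3 types.
TTR = V / N = 3 / 6 = 0.5000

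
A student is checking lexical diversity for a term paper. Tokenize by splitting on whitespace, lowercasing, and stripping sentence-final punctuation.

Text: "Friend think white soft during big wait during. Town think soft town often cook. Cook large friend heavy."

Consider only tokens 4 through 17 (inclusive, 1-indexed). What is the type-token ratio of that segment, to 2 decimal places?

Segment tokens 4–17: soft, during, big, wait, during, town, think, soft, town, often, cook, cook, large, friend
Segment N = 14, segment V = 10.
TTR = 10 / 14 = 0.71

0.71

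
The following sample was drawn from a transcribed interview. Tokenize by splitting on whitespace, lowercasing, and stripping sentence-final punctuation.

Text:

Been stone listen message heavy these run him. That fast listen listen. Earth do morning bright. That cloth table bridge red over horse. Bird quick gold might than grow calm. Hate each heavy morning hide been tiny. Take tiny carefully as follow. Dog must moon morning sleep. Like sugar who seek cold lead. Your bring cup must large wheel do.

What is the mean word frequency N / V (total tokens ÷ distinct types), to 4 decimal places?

N = 60 tokens, V = 50 types.
Mean frequency = N / V = 60 / 50 = 1.2000

1.2000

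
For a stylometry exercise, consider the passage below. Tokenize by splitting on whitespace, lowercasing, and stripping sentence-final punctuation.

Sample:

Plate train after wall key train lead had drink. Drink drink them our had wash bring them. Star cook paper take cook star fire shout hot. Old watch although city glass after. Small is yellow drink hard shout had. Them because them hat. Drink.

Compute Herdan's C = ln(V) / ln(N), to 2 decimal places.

N = 44, V = 30.
ln(V) = 3.401197, ln(N) = 3.784190
C = 3.401197 / 3.784190 = 0.90

0.90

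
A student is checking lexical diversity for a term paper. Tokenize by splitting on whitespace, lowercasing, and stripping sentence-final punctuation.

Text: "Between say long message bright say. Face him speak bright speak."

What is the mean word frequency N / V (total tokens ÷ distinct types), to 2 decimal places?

N = 11 tokens, V = 8 types.
Mean frequency = N / V = 11 / 8 = 1.38

1.38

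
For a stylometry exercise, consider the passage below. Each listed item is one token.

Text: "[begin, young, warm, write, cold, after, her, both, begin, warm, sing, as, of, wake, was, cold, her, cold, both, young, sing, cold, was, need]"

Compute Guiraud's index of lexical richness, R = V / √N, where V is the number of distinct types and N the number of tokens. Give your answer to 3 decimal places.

2.858

N = 24, V = 14.
√N = 4.898979
R = 14 / 4.898979 = 2.858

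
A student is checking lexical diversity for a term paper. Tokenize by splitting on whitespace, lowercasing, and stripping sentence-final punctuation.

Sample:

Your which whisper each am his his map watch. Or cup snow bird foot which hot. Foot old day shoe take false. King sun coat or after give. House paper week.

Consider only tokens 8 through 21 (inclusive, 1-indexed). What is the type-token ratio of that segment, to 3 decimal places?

Segment tokens 8–21: map, watch, or, cup, snow, bird, foot, which, hot, foot, old, day, shoe, take
Segment N = 14, segment V = 13.
TTR = 13 / 14 = 0.929

0.929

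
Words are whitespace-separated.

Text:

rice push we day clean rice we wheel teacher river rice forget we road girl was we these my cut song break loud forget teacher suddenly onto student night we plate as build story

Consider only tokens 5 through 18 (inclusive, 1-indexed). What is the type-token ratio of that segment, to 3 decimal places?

0.786

Segment tokens 5–18: clean, rice, we, wheel, teacher, river, rice, forget, we, road, girl, was, we, these
Segment N = 14, segment V = 11.
TTR = 11 / 14 = 0.786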